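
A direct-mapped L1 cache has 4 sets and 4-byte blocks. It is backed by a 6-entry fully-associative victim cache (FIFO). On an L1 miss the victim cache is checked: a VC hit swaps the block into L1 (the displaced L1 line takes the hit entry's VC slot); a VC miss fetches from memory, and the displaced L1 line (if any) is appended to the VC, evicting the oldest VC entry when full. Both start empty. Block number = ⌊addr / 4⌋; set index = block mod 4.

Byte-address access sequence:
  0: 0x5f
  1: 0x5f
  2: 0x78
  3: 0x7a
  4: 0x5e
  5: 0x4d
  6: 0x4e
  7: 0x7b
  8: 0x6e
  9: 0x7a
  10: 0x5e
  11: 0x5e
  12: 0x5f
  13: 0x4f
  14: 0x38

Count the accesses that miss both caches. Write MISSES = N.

0: 0x5f (blk 23, set 3) → MISS  vc=[]
1: 0x5f (blk 23, set 3) → L1-HIT  vc=[]
2: 0x78 (blk 30, set 2) → MISS  vc=[]
3: 0x7a (blk 30, set 2) → L1-HIT  vc=[]
4: 0x5e (blk 23, set 3) → L1-HIT  vc=[]
5: 0x4d (blk 19, set 3) → MISS  vc=[23]
6: 0x4e (blk 19, set 3) → L1-HIT  vc=[23]
7: 0x7b (blk 30, set 2) → L1-HIT  vc=[23]
8: 0x6e (blk 27, set 3) → MISS  vc=[23, 19]
9: 0x7a (blk 30, set 2) → L1-HIT  vc=[23, 19]
10: 0x5e (blk 23, set 3) → VC-HIT  vc=[27, 19]
11: 0x5e (blk 23, set 3) → L1-HIT  vc=[27, 19]
12: 0x5f (blk 23, set 3) → L1-HIT  vc=[27, 19]
13: 0x4f (blk 19, set 3) → VC-HIT  vc=[27, 23]
14: 0x38 (blk 14, set 2) → MISS  vc=[27, 23, 30]

MISSES = 5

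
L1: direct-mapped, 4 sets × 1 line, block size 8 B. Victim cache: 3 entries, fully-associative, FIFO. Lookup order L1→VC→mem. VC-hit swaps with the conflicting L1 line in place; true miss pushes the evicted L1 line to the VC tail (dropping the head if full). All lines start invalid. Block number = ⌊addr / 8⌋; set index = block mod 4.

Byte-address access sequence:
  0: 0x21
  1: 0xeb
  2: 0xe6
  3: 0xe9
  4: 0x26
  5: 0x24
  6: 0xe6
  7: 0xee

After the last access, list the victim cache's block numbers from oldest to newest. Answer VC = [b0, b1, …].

  [0] addr=0x21 blk=4 s=0: MISS | VC []
  [1] addr=0xeb blk=29 s=1: MISS | VC []
  [2] addr=0xe6 blk=28 s=0: MISS | VC [4]
  [3] addr=0xe9 blk=29 s=1: L1-HIT | VC [4]
  [4] addr=0x26 blk=4 s=0: VC-HIT | VC [28]
  [5] addr=0x24 blk=4 s=0: L1-HIT | VC [28]
  [6] addr=0xe6 blk=28 s=0: VC-HIT | VC [4]
  [7] addr=0xee blk=29 s=1: L1-HIT | VC [4]

VC = [4]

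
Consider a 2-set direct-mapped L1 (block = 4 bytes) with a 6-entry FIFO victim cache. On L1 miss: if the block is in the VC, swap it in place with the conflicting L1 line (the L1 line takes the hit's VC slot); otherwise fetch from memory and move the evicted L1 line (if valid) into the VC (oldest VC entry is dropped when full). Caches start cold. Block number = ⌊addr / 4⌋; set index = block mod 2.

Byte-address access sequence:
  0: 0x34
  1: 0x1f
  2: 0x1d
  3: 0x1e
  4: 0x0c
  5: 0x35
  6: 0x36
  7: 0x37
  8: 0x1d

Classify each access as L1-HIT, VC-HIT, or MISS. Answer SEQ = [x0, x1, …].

SEQ = [MISS, MISS, L1-HIT, L1-HIT, MISS, VC-HIT, L1-HIT, L1-HIT, VC-HIT]

0: 0x34 (blk 13, set 1) → MISS  vc=[]
1: 0x1f (blk 7, set 1) → MISS  vc=[13]
2: 0x1d (blk 7, set 1) → L1-HIT  vc=[13]
3: 0x1e (blk 7, set 1) → L1-HIT  vc=[13]
4: 0xc (blk 3, set 1) → MISS  vc=[13, 7]
5: 0x35 (blk 13, set 1) → VC-HIT  vc=[3, 7]
6: 0x36 (blk 13, set 1) → L1-HIT  vc=[3, 7]
7: 0x37 (blk 13, set 1) → L1-HIT  vc=[3, 7]
8: 0x1d (blk 7, set 1) → VC-HIT  vc=[3, 13]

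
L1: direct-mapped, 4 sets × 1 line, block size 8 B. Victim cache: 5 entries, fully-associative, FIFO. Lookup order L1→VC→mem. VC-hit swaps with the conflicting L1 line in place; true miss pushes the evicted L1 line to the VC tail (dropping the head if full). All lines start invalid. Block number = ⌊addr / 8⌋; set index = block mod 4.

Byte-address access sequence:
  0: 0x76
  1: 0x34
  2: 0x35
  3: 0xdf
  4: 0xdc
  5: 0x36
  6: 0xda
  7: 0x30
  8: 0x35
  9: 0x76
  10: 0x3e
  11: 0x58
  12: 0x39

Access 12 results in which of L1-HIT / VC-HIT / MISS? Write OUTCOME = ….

OUTCOME = VC-HIT

0: 0x76 (blk 14, set 2) → MISS  vc=[]
1: 0x34 (blk 6, set 2) → MISS  vc=[14]
2: 0x35 (blk 6, set 2) → L1-HIT  vc=[14]
3: 0xdf (blk 27, set 3) → MISS  vc=[14]
4: 0xdc (blk 27, set 3) → L1-HIT  vc=[14]
5: 0x36 (blk 6, set 2) → L1-HIT  vc=[14]
6: 0xda (blk 27, set 3) → L1-HIT  vc=[14]
7: 0x30 (blk 6, set 2) → L1-HIT  vc=[14]
8: 0x35 (blk 6, set 2) → L1-HIT  vc=[14]
9: 0x76 (blk 14, set 2) → VC-HIT  vc=[6]
10: 0x3e (blk 7, set 3) → MISS  vc=[6, 27]
11: 0x58 (blk 11, set 3) → MISS  vc=[6, 27, 7]
12: 0x39 (blk 7, set 3) → VC-HIT  vc=[6, 27, 11]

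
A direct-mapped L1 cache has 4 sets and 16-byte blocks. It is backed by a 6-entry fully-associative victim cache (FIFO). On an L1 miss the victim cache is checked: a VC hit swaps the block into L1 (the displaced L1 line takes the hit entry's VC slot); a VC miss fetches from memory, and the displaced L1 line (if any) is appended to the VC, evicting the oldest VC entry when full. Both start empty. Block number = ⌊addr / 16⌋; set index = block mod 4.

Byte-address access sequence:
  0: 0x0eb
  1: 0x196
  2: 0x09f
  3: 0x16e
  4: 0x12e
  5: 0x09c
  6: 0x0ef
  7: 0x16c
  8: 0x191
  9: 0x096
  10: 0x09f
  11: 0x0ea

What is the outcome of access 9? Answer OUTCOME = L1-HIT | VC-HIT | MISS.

OUTCOME = VC-HIT

  [0] addr=0xeb blk=14 s=2: MISS | VC []
  [1] addr=0x196 blk=25 s=1: MISS | VC []
  [2] addr=0x9f blk=9 s=1: MISS | VC [25]
  [3] addr=0x16e blk=22 s=2: MISS | VC [25, 14]
  [4] addr=0x12e blk=18 s=2: MISS | VC [25, 14, 22]
  [5] addr=0x9c blk=9 s=1: L1-HIT | VC [25, 14, 22]
  [6] addr=0xef blk=14 s=2: VC-HIT | VC [25, 18, 22]
  [7] addr=0x16c blk=22 s=2: VC-HIT | VC [25, 18, 14]
  [8] addr=0x191 blk=25 s=1: VC-HIT | VC [9, 18, 14]
  [9] addr=0x96 blk=9 s=1: VC-HIT | VC [25, 18, 14]
  [10] addr=0x9f blk=9 s=1: L1-HIT | VC [25, 18, 14]
  [11] addr=0xea blk=14 s=2: VC-HIT | VC [25, 18, 22]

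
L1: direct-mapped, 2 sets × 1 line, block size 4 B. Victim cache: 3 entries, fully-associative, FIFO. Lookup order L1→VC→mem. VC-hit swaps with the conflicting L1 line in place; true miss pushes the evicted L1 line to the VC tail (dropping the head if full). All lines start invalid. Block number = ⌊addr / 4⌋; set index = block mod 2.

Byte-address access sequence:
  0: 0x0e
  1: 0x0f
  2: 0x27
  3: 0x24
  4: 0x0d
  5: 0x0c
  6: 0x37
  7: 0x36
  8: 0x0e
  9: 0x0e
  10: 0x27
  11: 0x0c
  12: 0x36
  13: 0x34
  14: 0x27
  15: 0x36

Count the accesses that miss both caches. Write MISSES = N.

#0 0xe→b3/s1 MISS; vc=[]
#1 0xf→b3/s1 L1-HIT; vc=[]
#2 0x27→b9/s1 MISS; vc=[3]
#3 0x24→b9/s1 L1-HIT; vc=[3]
#4 0xd→b3/s1 VC-HIT; vc=[9]
#5 0xc→b3/s1 L1-HIT; vc=[9]
#6 0x37→b13/s1 MISS; vc=[9,3]
#7 0x36→b13/s1 L1-HIT; vc=[9,3]
#8 0xe→b3/s1 VC-HIT; vc=[9,13]
#9 0xe→b3/s1 L1-HIT; vc=[9,13]
#10 0x27→b9/s1 VC-HIT; vc=[3,13]
#11 0xc→b3/s1 VC-HIT; vc=[9,13]
#12 0x36→b13/s1 VC-HIT; vc=[9,3]
#13 0x34→b13/s1 L1-HIT; vc=[9,3]
#14 0x27→b9/s1 VC-HIT; vc=[13,3]
#15 0x36→b13/s1 VC-HIT; vc=[9,3]

MISSES = 3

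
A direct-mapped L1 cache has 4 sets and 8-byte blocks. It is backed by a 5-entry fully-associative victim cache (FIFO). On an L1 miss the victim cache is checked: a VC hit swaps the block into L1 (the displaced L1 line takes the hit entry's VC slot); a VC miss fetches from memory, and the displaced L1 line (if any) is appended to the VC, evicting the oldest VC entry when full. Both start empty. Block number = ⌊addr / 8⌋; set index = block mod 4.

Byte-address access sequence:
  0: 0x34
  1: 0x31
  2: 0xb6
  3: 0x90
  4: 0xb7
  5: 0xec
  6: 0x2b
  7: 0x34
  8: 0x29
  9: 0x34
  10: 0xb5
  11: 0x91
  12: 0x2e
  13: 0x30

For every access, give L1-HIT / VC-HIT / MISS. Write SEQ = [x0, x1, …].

#0 0x34→b6/s2 MISS; vc=[]
#1 0x31→b6/s2 L1-HIT; vc=[]
#2 0xb6→b22/s2 MISS; vc=[6]
#3 0x90→b18/s2 MISS; vc=[6,22]
#4 0xb7→b22/s2 VC-HIT; vc=[6,18]
#5 0xec→b29/s1 MISS; vc=[6,18]
#6 0x2b→b5/s1 MISS; vc=[6,18,29]
#7 0x34→b6/s2 VC-HIT; vc=[22,18,29]
#8 0x29→b5/s1 L1-HIT; vc=[22,18,29]
#9 0x34→b6/s2 L1-HIT; vc=[22,18,29]
#10 0xb5→b22/s2 VC-HIT; vc=[6,18,29]
#11 0x91→b18/s2 VC-HIT; vc=[6,22,29]
#12 0x2e→b5/s1 L1-HIT; vc=[6,22,29]
#13 0x30→b6/s2 VC-HIT; vc=[18,22,29]

SEQ = [MISS, L1-HIT, MISS, MISS, VC-HIT, MISS, MISS, VC-HIT, L1-HIT, L1-HIT, VC-HIT, VC-HIT, L1-HIT, VC-HIT]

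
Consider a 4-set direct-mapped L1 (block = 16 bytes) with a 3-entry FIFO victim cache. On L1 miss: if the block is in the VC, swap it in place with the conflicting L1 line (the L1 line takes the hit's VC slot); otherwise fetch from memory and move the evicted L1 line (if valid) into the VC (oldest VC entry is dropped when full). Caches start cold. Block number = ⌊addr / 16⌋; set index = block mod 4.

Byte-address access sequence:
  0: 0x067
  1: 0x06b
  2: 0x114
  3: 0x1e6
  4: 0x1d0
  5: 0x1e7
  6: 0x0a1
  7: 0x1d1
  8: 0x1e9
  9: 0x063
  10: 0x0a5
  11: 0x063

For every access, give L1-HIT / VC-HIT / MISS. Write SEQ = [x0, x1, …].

#0 0x67→b6/s2 MISS; vc=[]
#1 0x6b→b6/s2 L1-HIT; vc=[]
#2 0x114→b17/s1 MISS; vc=[]
#3 0x1e6→b30/s2 MISS; vc=[6]
#4 0x1d0→b29/s1 MISS; vc=[6,17]
#5 0x1e7→b30/s2 L1-HIT; vc=[6,17]
#6 0xa1→b10/s2 MISS; vc=[6,17,30]
#7 0x1d1→b29/s1 L1-HIT; vc=[6,17,30]
#8 0x1e9→b30/s2 VC-HIT; vc=[6,17,10]
#9 0x63→b6/s2 VC-HIT; vc=[30,17,10]
#10 0xa5→b10/s2 VC-HIT; vc=[30,17,6]
#11 0x63→b6/s2 VC-HIT; vc=[30,17,10]

SEQ = [MISS, L1-HIT, MISS, MISS, MISS, L1-HIT, MISS, L1-HIT, VC-HIT, VC-HIT, VC-HIT, VC-HIT]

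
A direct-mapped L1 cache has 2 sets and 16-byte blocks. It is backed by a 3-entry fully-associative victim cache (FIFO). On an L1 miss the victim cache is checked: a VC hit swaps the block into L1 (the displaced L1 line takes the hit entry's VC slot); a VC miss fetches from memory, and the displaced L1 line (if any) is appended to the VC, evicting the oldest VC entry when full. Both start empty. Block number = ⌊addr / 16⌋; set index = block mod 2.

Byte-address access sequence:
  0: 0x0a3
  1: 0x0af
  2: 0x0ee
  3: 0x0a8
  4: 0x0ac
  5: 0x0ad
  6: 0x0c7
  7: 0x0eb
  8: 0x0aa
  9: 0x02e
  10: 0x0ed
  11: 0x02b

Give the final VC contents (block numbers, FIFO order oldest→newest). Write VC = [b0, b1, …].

VC = [12, 14, 10]

0: 0xa3 (blk 10, set 0) → MISS  vc=[]
1: 0xaf (blk 10, set 0) → L1-HIT  vc=[]
2: 0xee (blk 14, set 0) → MISS  vc=[10]
3: 0xa8 (blk 10, set 0) → VC-HIT  vc=[14]
4: 0xac (blk 10, set 0) → L1-HIT  vc=[14]
5: 0xad (blk 10, set 0) → L1-HIT  vc=[14]
6: 0xc7 (blk 12, set 0) → MISS  vc=[14, 10]
7: 0xeb (blk 14, set 0) → VC-HIT  vc=[12, 10]
8: 0xaa (blk 10, set 0) → VC-HIT  vc=[12, 14]
9: 0x2e (blk 2, set 0) → MISS  vc=[12, 14, 10]
10: 0xed (blk 14, set 0) → VC-HIT  vc=[12, 2, 10]
11: 0x2b (blk 2, set 0) → VC-HIT  vc=[12, 14, 10]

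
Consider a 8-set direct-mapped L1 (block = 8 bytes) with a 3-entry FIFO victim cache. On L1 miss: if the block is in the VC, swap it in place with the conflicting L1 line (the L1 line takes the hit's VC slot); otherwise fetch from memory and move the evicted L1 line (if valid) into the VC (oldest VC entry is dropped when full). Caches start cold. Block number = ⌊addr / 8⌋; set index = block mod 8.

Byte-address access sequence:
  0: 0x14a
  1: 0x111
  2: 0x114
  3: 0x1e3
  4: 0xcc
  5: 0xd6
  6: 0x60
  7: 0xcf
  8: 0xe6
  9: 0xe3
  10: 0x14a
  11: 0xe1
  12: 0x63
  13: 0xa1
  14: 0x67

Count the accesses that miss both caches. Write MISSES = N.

  [0] addr=0x14a blk=41 s=1: MISS | VC []
  [1] addr=0x111 blk=34 s=2: MISS | VC []
  [2] addr=0x114 blk=34 s=2: L1-HIT | VC []
  [3] addr=0x1e3 blk=60 s=4: MISS | VC []
  [4] addr=0xcc blk=25 s=1: MISS | VC [41]
  [5] addr=0xd6 blk=26 s=2: MISS | VC [41, 34]
  [6] addr=0x60 blk=12 s=4: MISS | VC [41, 34, 60]
  [7] addr=0xcf blk=25 s=1: L1-HIT | VC [41, 34, 60]
  [8] addr=0xe6 blk=28 s=4: MISS | VC [34, 60, 12]
  [9] addr=0xe3 blk=28 s=4: L1-HIT | VC [34, 60, 12]
  [10] addr=0x14a blk=41 s=1: MISS | VC [60, 12, 25]
  [11] addr=0xe1 blk=28 s=4: L1-HIT | VC [60, 12, 25]
  [12] addr=0x63 blk=12 s=4: VC-HIT | VC [60, 28, 25]
  [13] addr=0xa1 blk=20 s=4: MISS | VC [28, 25, 12]
  [14] addr=0x67 blk=12 s=4: VC-HIT | VC [28, 25, 20]

MISSES = 9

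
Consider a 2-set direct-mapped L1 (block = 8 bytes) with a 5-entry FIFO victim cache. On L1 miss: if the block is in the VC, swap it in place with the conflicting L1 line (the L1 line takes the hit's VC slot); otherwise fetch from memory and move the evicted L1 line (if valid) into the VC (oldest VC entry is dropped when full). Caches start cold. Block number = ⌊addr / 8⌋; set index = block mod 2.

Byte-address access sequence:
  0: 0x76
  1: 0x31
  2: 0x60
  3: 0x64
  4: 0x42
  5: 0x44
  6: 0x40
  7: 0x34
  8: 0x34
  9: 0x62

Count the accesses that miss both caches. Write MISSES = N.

0: 0x76 (blk 14, set 0) → MISS  vc=[]
1: 0x31 (blk 6, set 0) → MISS  vc=[14]
2: 0x60 (blk 12, set 0) → MISS  vc=[14, 6]
3: 0x64 (blk 12, set 0) → L1-HIT  vc=[14, 6]
4: 0x42 (blk 8, set 0) → MISS  vc=[14, 6, 12]
5: 0x44 (blk 8, set 0) → L1-HIT  vc=[14, 6, 12]
6: 0x40 (blk 8, set 0) → L1-HIT  vc=[14, 6, 12]
7: 0x34 (blk 6, set 0) → VC-HIT  vc=[14, 8, 12]
8: 0x34 (blk 6, set 0) → L1-HIT  vc=[14, 8, 12]
9: 0x62 (blk 12, set 0) → VC-HIT  vc=[14, 8, 6]

MISSES = 4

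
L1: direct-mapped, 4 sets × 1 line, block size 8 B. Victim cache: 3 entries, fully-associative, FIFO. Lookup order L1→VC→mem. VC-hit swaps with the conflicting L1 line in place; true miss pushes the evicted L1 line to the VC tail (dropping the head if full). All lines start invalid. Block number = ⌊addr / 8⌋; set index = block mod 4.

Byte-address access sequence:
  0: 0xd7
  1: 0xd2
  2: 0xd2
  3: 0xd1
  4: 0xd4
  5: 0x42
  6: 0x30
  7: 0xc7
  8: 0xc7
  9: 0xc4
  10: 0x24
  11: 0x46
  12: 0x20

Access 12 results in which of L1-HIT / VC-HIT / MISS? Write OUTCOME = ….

OUTCOME = VC-HIT

  [0] addr=0xd7 blk=26 s=2: MISS | VC []
  [1] addr=0xd2 blk=26 s=2: L1-HIT | VC []
  [2] addr=0xd2 blk=26 s=2: L1-HIT | VC []
  [3] addr=0xd1 blk=26 s=2: L1-HIT | VC []
  [4] addr=0xd4 blk=26 s=2: L1-HIT | VC []
  [5] addr=0x42 blk=8 s=0: MISS | VC []
  [6] addr=0x30 blk=6 s=2: MISS | VC [26]
  [7] addr=0xc7 blk=24 s=0: MISS | VC [26, 8]
  [8] addr=0xc7 blk=24 s=0: L1-HIT | VC [26, 8]
  [9] addr=0xc4 blk=24 s=0: L1-HIT | VC [26, 8]
  [10] addr=0x24 blk=4 s=0: MISS | VC [26, 8, 24]
  [11] addr=0x46 blk=8 s=0: VC-HIT | VC [26, 4, 24]
  [12] addr=0x20 blk=4 s=0: VC-HIT | VC [26, 8, 24]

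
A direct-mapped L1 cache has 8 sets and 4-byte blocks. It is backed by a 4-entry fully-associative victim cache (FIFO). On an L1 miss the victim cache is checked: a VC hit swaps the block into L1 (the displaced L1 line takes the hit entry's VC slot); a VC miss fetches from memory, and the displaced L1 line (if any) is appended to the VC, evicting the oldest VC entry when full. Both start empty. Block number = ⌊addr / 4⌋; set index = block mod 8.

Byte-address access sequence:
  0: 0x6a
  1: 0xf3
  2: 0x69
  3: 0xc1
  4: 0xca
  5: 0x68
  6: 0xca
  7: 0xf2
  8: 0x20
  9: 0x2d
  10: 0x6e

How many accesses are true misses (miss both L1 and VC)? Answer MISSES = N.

0: 0x6a (blk 26, set 2) → MISS  vc=[]
1: 0xf3 (blk 60, set 4) → MISS  vc=[]
2: 0x69 (blk 26, set 2) → L1-HIT  vc=[]
3: 0xc1 (blk 48, set 0) → MISS  vc=[]
4: 0xca (blk 50, set 2) → MISS  vc=[26]
5: 0x68 (blk 26, set 2) → VC-HIT  vc=[50]
6: 0xca (blk 50, set 2) → VC-HIT  vc=[26]
7: 0xf2 (blk 60, set 4) → L1-HIT  vc=[26]
8: 0x20 (blk 8, set 0) → MISS  vc=[26, 48]
9: 0x2d (blk 11, set 3) → MISS  vc=[26, 48]
10: 0x6e (blk 27, set 3) → MISS  vc=[26, 48, 11]

MISSES = 7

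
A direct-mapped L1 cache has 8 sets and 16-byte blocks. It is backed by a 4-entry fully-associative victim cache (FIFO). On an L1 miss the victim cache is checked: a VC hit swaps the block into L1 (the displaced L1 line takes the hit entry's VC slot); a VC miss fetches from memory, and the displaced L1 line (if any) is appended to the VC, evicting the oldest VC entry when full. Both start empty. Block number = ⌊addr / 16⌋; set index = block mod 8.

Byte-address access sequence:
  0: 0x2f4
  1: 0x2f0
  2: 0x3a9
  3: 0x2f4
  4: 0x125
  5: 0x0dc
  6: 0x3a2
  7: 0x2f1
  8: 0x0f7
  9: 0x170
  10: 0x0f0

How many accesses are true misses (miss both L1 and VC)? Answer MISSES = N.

MISSES = 6

#0 0x2f4→b47/s7 MISS; vc=[]
#1 0x2f0→b47/s7 L1-HIT; vc=[]
#2 0x3a9→b58/s2 MISS; vc=[]
#3 0x2f4→b47/s7 L1-HIT; vc=[]
#4 0x125→b18/s2 MISS; vc=[58]
#5 0xdc→b13/s5 MISS; vc=[58]
#6 0x3a2→b58/s2 VC-HIT; vc=[18]
#7 0x2f1→b47/s7 L1-HIT; vc=[18]
#8 0xf7→b15/s7 MISS; vc=[18,47]
#9 0x170→b23/s7 MISS; vc=[18,47,15]
#10 0xf0→b15/s7 VC-HIT; vc=[18,47,23]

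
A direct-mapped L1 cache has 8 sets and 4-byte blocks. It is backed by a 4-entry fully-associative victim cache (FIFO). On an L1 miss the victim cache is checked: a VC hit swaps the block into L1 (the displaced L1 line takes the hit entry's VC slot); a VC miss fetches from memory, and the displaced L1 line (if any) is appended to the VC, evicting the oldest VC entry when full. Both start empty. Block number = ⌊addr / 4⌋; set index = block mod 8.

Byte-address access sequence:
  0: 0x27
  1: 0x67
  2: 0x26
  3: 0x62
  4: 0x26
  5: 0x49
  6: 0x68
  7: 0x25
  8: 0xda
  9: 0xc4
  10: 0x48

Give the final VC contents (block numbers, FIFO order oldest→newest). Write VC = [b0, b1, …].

0: 0x27 (blk 9, set 1) → MISS  vc=[]
1: 0x67 (blk 25, set 1) → MISS  vc=[9]
2: 0x26 (blk 9, set 1) → VC-HIT  vc=[25]
3: 0x62 (blk 24, set 0) → MISS  vc=[25]
4: 0x26 (blk 9, set 1) → L1-HIT  vc=[25]
5: 0x49 (blk 18, set 2) → MISS  vc=[25]
6: 0x68 (blk 26, set 2) → MISS  vc=[25, 18]
7: 0x25 (blk 9, set 1) → L1-HIT  vc=[25, 18]
8: 0xda (blk 54, set 6) → MISS  vc=[25, 18]
9: 0xc4 (blk 49, set 1) → MISS  vc=[25, 18, 9]
10: 0x48 (blk 18, set 2) → VC-HIT  vc=[25, 26, 9]

VC = [25, 26, 9]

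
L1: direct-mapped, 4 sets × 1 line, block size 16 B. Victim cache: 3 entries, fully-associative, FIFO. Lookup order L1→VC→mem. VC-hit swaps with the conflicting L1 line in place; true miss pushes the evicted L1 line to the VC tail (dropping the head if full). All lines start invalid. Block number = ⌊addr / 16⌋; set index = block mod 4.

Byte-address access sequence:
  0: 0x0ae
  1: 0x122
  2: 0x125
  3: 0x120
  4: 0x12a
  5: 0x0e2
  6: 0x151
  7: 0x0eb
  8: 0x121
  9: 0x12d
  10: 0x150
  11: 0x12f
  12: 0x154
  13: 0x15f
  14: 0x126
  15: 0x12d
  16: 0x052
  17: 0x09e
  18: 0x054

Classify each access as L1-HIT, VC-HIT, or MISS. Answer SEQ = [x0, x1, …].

  [0] addr=0xae blk=10 s=2: MISS | VC []
  [1] addr=0x122 blk=18 s=2: MISS | VC [10]
  [2] addr=0x125 blk=18 s=2: L1-HIT | VC [10]
  [3] addr=0x120 blk=18 s=2: L1-HIT | VC [10]
  [4] addr=0x12a blk=18 s=2: L1-HIT | VC [10]
  [5] addr=0xe2 blk=14 s=2: MISS | VC [10, 18]
  [6] addr=0x151 blk=21 s=1: MISS | VC [10, 18]
  [7] addr=0xeb blk=14 s=2: L1-HIT | VC [10, 18]
  [8] addr=0x121 blk=18 s=2: VC-HIT | VC [10, 14]
  [9] addr=0x12d blk=18 s=2: L1-HIT | VC [10, 14]
  [10] addr=0x150 blk=21 s=1: L1-HIT | VC [10, 14]
  [11] addr=0x12f blk=18 s=2: L1-HIT | VC [10, 14]
  [12] addr=0x154 blk=21 s=1: L1-HIT | VC [10, 14]
  [13] addr=0x15f blk=21 s=1: L1-HIT | VC [10, 14]
  [14] addr=0x126 blk=18 s=2: L1-HIT | VC [10, 14]
  [15] addr=0x12d blk=18 s=2: L1-HIT | VC [10, 14]
  [16] addr=0x52 blk=5 s=1: MISS | VC [10, 14, 21]
  [17] addr=0x9e blk=9 s=1: MISS | VC [14, 21, 5]
  [18] addr=0x54 blk=5 s=1: VC-HIT | VC [14, 21, 9]

SEQ = [MISS, MISS, L1-HIT, L1-HIT, L1-HIT, MISS, MISS, L1-HIT, VC-HIT, L1-HIT, L1-HIT, L1-HIT, L1-HIT, L1-HIT, L1-HIT, L1-HIT, MISS, MISS, VC-HIT]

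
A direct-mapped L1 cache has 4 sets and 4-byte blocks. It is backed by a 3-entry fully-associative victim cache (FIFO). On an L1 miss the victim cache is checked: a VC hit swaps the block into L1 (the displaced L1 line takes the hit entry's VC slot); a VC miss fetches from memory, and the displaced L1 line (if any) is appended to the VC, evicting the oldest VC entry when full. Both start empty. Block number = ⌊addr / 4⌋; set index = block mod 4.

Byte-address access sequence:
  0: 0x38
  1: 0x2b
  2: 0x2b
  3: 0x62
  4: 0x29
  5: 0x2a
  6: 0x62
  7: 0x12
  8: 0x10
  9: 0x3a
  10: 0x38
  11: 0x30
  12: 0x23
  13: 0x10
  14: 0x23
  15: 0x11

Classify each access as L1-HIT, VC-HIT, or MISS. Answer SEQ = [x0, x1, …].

#0 0x38→b14/s2 MISS; vc=[]
#1 0x2b→b10/s2 MISS; vc=[14]
#2 0x2b→b10/s2 L1-HIT; vc=[14]
#3 0x62→b24/s0 MISS; vc=[14]
#4 0x29→b10/s2 L1-HIT; vc=[14]
#5 0x2a→b10/s2 L1-HIT; vc=[14]
#6 0x62→b24/s0 L1-HIT; vc=[14]
#7 0x12→b4/s0 MISS; vc=[14,24]
#8 0x10→b4/s0 L1-HIT; vc=[14,24]
#9 0x3a→b14/s2 VC-HIT; vc=[10,24]
#10 0x38→b14/s2 L1-HIT; vc=[10,24]
#11 0x30→b12/s0 MISS; vc=[10,24,4]
#12 0x23→b8/s0 MISS; vc=[24,4,12]
#13 0x10→b4/s0 VC-HIT; vc=[24,8,12]
#14 0x23→b8/s0 VC-HIT; vc=[24,4,12]
#15 0x11→b4/s0 VC-HIT; vc=[24,8,12]

SEQ = [MISS, MISS, L1-HIT, MISS, L1-HIT, L1-HIT, L1-HIT, MISS, L1-HIT, VC-HIT, L1-HIT, MISS, MISS, VC-HIT, VC-HIT, VC-HIT]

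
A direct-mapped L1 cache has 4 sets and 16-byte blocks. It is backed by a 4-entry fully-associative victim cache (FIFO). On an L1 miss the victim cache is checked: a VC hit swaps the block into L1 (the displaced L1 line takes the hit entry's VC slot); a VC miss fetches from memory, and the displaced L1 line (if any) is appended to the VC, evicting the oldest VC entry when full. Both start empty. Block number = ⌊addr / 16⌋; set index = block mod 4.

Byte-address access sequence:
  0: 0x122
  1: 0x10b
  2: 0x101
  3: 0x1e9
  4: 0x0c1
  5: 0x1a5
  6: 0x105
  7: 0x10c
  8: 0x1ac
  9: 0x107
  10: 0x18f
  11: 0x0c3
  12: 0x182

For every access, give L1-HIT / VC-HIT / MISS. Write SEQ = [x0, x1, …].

#0 0x122→b18/s2 MISS; vc=[]
#1 0x10b→b16/s0 MISS; vc=[]
#2 0x101→b16/s0 L1-HIT; vc=[]
#3 0x1e9→b30/s2 MISS; vc=[18]
#4 0xc1→b12/s0 MISS; vc=[18,16]
#5 0x1a5→b26/s2 MISS; vc=[18,16,30]
#6 0x105→b16/s0 VC-HIT; vc=[18,12,30]
#7 0x10c→b16/s0 L1-HIT; vc=[18,12,30]
#8 0x1ac→b26/s2 L1-HIT; vc=[18,12,30]
#9 0x107→b16/s0 L1-HIT; vc=[18,12,30]
#10 0x18f→b24/s0 MISS; vc=[18,12,30,16]
#11 0xc3→b12/s0 VC-HIT; vc=[18,24,30,16]
#12 0x182→b24/s0 VC-HIT; vc=[18,12,30,16]

SEQ = [MISS, MISS, L1-HIT, MISS, MISS, MISS, VC-HIT, L1-HIT, L1-HIT, L1-HIT, MISS, VC-HIT, VC-HIT]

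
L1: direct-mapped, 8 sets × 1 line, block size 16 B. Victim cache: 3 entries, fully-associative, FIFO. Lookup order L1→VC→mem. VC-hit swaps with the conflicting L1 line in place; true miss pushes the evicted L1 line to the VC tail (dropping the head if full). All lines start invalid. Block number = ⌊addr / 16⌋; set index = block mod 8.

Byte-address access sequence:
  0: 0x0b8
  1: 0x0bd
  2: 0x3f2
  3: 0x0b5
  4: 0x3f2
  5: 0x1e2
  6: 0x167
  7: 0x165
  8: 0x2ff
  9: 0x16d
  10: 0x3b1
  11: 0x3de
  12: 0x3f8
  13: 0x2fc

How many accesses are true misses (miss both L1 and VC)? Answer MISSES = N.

  [0] addr=0xb8 blk=11 s=3: MISS | VC []
  [1] addr=0xbd blk=11 s=3: L1-HIT | VC []
  [2] addr=0x3f2 blk=63 s=7: MISS | VC []
  [3] addr=0xb5 blk=11 s=3: L1-HIT | VC []
  [4] addr=0x3f2 blk=63 s=7: L1-HIT | VC []
  [5] addr=0x1e2 blk=30 s=6: MISS | VC []
  [6] addr=0x167 blk=22 s=6: MISS | VC [30]
  [7] addr=0x165 blk=22 s=6: L1-HIT | VC [30]
  [8] addr=0x2ff blk=47 s=7: MISS | VC [30, 63]
  [9] addr=0x16d blk=22 s=6: L1-HIT | VC [30, 63]
  [10] addr=0x3b1 blk=59 s=3: MISS | VC [30, 63, 11]
  [11] addr=0x3de blk=61 s=5: MISS | VC [30, 63, 11]
  [12] addr=0x3f8 blk=63 s=7: VC-HIT | VC [30, 47, 11]
  [13] addr=0x2fc blk=47 s=7: VC-HIT | VC [30, 63, 11]

MISSES = 7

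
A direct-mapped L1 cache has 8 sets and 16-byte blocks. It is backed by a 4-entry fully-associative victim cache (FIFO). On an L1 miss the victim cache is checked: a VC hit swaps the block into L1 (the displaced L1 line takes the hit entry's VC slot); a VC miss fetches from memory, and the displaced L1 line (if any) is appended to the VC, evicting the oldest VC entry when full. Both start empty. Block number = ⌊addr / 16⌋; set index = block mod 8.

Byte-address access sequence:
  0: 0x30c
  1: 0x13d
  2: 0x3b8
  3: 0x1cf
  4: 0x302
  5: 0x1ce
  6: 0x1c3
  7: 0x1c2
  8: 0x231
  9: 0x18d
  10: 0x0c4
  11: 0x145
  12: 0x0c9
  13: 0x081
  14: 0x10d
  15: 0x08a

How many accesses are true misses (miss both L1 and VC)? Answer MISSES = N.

#0 0x30c→b48/s0 MISS; vc=[]
#1 0x13d→b19/s3 MISS; vc=[]
#2 0x3b8→b59/s3 MISS; vc=[19]
#3 0x1cf→b28/s4 MISS; vc=[19]
#4 0x302→b48/s0 L1-HIT; vc=[19]
#5 0x1ce→b28/s4 L1-HIT; vc=[19]
#6 0x1c3→b28/s4 L1-HIT; vc=[19]
#7 0x1c2→b28/s4 L1-HIT; vc=[19]
#8 0x231→b35/s3 MISS; vc=[19,59]
#9 0x18d→b24/s0 MISS; vc=[19,59,48]
#10 0xc4→b12/s4 MISS; vc=[19,59,48,28]
#11 0x145→b20/s4 MISS; vc=[59,48,28,12]
#12 0xc9→b12/s4 VC-HIT; vc=[59,48,28,20]
#13 0x81→b8/s0 MISS; vc=[48,28,20,24]
#14 0x10d→b16/s0 MISS; vc=[28,20,24,8]
#15 0x8a→b8/s0 VC-HIT; vc=[28,20,24,16]

MISSES = 10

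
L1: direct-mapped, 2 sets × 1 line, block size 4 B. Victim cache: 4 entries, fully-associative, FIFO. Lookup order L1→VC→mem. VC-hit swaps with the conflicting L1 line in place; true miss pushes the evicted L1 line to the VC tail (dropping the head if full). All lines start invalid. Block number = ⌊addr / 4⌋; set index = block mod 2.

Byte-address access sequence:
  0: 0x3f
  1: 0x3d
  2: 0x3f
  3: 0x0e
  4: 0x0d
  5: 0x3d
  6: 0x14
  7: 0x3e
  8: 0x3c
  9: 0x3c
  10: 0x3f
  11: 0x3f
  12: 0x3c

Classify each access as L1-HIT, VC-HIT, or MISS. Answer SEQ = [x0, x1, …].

SEQ = [MISS, L1-HIT, L1-HIT, MISS, L1-HIT, VC-HIT, MISS, VC-HIT, L1-HIT, L1-HIT, L1-HIT, L1-HIT, L1-HIT]

  [0] addr=0x3f blk=15 s=1: MISS | VC []
  [1] addr=0x3d blk=15 s=1: L1-HIT | VC []
  [2] addr=0x3f blk=15 s=1: L1-HIT | VC []
  [3] addr=0xe blk=3 s=1: MISS | VC [15]
  [4] addr=0xd blk=3 s=1: L1-HIT | VC [15]
  [5] addr=0x3d blk=15 s=1: VC-HIT | VC [3]
  [6] addr=0x14 blk=5 s=1: MISS | VC [3, 15]
  [7] addr=0x3e blk=15 s=1: VC-HIT | VC [3, 5]
  [8] addr=0x3c blk=15 s=1: L1-HIT | VC [3, 5]
  [9] addr=0x3c blk=15 s=1: L1-HIT | VC [3, 5]
  [10] addr=0x3f blk=15 s=1: L1-HIT | VC [3, 5]
  [11] addr=0x3f blk=15 s=1: L1-HIT | VC [3, 5]
  [12] addr=0x3c blk=15 s=1: L1-HIT | VC [3, 5]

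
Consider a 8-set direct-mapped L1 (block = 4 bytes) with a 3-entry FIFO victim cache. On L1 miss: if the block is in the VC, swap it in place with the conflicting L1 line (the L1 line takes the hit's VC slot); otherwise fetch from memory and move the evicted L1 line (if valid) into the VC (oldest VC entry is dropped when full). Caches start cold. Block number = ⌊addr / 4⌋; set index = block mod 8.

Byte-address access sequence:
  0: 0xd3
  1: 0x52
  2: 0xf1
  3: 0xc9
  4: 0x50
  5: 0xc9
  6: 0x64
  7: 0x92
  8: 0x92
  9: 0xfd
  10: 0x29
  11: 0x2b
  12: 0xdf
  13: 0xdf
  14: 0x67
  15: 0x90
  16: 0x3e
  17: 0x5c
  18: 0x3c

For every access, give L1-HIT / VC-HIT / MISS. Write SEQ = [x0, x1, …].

#0 0xd3→b52/s4 MISS; vc=[]
#1 0x52→b20/s4 MISS; vc=[52]
#2 0xf1→b60/s4 MISS; vc=[52,20]
#3 0xc9→b50/s2 MISS; vc=[52,20]
#4 0x50→b20/s4 VC-HIT; vc=[52,60]
#5 0xc9→b50/s2 L1-HIT; vc=[52,60]
#6 0x64→b25/s1 MISS; vc=[52,60]
#7 0x92→b36/s4 MISS; vc=[52,60,20]
#8 0x92→b36/s4 L1-HIT; vc=[52,60,20]
#9 0xfd→b63/s7 MISS; vc=[52,60,20]
#10 0x29→b10/s2 MISS; vc=[60,20,50]
#11 0x2b→b10/s2 L1-HIT; vc=[60,20,50]
#12 0xdf→b55/s7 MISS; vc=[20,50,63]
#13 0xdf→b55/s7 L1-HIT; vc=[20,50,63]
#14 0x67→b25/s1 L1-HIT; vc=[20,50,63]
#15 0x90→b36/s4 L1-HIT; vc=[20,50,63]
#16 0x3e→b15/s7 MISS; vc=[50,63,55]
#17 0x5c→b23/s7 MISS; vc=[63,55,15]
#18 0x3c→b15/s7 VC-HIT; vc=[63,55,23]

SEQ = [MISS, MISS, MISS, MISS, VC-HIT, L1-HIT, MISS, MISS, L1-HIT, MISS, MISS, L1-HIT, MISS, L1-HIT, L1-HIT, L1-HIT, MISS, MISS, VC-HIT]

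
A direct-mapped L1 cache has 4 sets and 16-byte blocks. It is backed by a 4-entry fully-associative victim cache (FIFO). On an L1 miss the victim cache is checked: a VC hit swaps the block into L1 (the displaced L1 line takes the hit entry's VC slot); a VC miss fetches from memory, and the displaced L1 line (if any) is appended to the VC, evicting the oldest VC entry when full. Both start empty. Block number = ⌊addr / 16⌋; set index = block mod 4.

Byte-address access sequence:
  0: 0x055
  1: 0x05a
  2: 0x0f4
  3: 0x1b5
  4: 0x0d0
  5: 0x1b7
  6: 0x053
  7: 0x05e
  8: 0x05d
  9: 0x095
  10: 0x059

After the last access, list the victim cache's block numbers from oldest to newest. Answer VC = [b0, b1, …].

  [0] addr=0x55 blk=5 s=1: MISS | VC []
  [1] addr=0x5a blk=5 s=1: L1-HIT | VC []
  [2] addr=0xf4 blk=15 s=3: MISS | VC []
  [3] addr=0x1b5 blk=27 s=3: MISS | VC [15]
  [4] addr=0xd0 blk=13 s=1: MISS | VC [15, 5]
  [5] addr=0x1b7 blk=27 s=3: L1-HIT | VC [15, 5]
  [6] addr=0x53 blk=5 s=1: VC-HIT | VC [15, 13]
  [7] addr=0x5e blk=5 s=1: L1-HIT | VC [15, 13]
  [8] addr=0x5d blk=5 s=1: L1-HIT | VC [15, 13]
  [9] addr=0x95 blk=9 s=1: MISS | VC [15, 13, 5]
  [10] addr=0x59 blk=5 s=1: VC-HIT | VC [15, 13, 9]

VC = [15, 13, 9]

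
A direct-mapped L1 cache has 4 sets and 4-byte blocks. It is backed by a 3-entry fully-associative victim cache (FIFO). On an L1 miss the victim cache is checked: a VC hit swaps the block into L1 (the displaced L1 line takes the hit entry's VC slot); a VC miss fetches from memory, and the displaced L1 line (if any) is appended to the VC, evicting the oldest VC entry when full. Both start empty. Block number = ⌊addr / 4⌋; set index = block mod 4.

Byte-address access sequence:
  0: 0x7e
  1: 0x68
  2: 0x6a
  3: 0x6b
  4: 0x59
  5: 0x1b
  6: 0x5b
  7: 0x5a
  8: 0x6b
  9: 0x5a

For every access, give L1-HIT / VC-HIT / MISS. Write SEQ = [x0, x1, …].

#0 0x7e→b31/s3 MISS; vc=[]
#1 0x68→b26/s2 MISS; vc=[]
#2 0x6a→b26/s2 L1-HIT; vc=[]
#3 0x6b→b26/s2 L1-HIT; vc=[]
#4 0x59→b22/s2 MISS; vc=[26]
#5 0x1b→b6/s2 MISS; vc=[26,22]
#6 0x5b→b22/s2 VC-HIT; vc=[26,6]
#7 0x5a→b22/s2 L1-HIT; vc=[26,6]
#8 0x6b→b26/s2 VC-HIT; vc=[22,6]
#9 0x5a→b22/s2 VC-HIT; vc=[26,6]

SEQ = [MISS, MISS, L1-HIT, L1-HIT, MISS, MISS, VC-HIT, L1-HIT, VC-HIT, VC-HIT]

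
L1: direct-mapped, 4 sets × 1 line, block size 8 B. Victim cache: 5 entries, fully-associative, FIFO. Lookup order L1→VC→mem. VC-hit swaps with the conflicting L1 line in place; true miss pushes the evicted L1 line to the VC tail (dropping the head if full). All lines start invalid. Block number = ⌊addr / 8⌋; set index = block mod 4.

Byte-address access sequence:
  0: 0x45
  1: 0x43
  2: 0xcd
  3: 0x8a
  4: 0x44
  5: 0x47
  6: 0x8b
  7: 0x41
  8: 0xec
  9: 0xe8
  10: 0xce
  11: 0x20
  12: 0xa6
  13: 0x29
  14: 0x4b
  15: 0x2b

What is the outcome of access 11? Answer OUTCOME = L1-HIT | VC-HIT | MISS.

OUTCOME = MISS

0: 0x45 (blk 8, set 0) → MISS  vc=[]
1: 0x43 (blk 8, set 0) → L1-HIT  vc=[]
2: 0xcd (blk 25, set 1) → MISS  vc=[]
3: 0x8a (blk 17, set 1) → MISS  vc=[25]
4: 0x44 (blk 8, set 0) → L1-HIT  vc=[25]
5: 0x47 (blk 8, set 0) → L1-HIT  vc=[25]
6: 0x8b (blk 17, set 1) → L1-HIT  vc=[25]
7: 0x41 (blk 8, set 0) → L1-HIT  vc=[25]
8: 0xec (blk 29, set 1) → MISS  vc=[25, 17]
9: 0xe8 (blk 29, set 1) → L1-HIT  vc=[25, 17]
10: 0xce (blk 25, set 1) → VC-HIT  vc=[29, 17]
11: 0x20 (blk 4, set 0) → MISS  vc=[29, 17, 8]
12: 0xa6 (blk 20, set 0) → MISS  vc=[29, 17, 8, 4]
13: 0x29 (blk 5, set 1) → MISS  vc=[29, 17, 8, 4, 25]
14: 0x4b (blk 9, set 1) → MISS  vc=[17, 8, 4, 25, 5]
15: 0x2b (blk 5, set 1) → VC-HIT  vc=[17, 8, 4, 25, 9]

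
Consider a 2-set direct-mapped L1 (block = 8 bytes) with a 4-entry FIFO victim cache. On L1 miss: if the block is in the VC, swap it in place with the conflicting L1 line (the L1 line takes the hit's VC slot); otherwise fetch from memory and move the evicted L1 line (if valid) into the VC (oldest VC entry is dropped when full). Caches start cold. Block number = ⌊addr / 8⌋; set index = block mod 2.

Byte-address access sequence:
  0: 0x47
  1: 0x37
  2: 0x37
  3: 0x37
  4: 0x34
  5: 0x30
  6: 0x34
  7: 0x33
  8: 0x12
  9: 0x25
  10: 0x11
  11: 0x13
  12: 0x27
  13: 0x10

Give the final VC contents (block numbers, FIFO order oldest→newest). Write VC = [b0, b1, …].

VC = [8, 6, 4]

  [0] addr=0x47 blk=8 s=0: MISS | VC []
  [1] addr=0x37 blk=6 s=0: MISS | VC [8]
  [2] addr=0x37 blk=6 s=0: L1-HIT | VC [8]
  [3] addr=0x37 blk=6 s=0: L1-HIT | VC [8]
  [4] addr=0x34 blk=6 s=0: L1-HIT | VC [8]
  [5] addr=0x30 blk=6 s=0: L1-HIT | VC [8]
  [6] addr=0x34 blk=6 s=0: L1-HIT | VC [8]
  [7] addr=0x33 blk=6 s=0: L1-HIT | VC [8]
  [8] addr=0x12 blk=2 s=0: MISS | VC [8, 6]
  [9] addr=0x25 blk=4 s=0: MISS | VC [8, 6, 2]
  [10] addr=0x11 blk=2 s=0: VC-HIT | VC [8, 6, 4]
  [11] addr=0x13 blk=2 s=0: L1-HIT | VC [8, 6, 4]
  [12] addr=0x27 blk=4 s=0: VC-HIT | VC [8, 6, 2]
  [13] addr=0x10 blk=2 s=0: VC-HIT | VC [8, 6, 4]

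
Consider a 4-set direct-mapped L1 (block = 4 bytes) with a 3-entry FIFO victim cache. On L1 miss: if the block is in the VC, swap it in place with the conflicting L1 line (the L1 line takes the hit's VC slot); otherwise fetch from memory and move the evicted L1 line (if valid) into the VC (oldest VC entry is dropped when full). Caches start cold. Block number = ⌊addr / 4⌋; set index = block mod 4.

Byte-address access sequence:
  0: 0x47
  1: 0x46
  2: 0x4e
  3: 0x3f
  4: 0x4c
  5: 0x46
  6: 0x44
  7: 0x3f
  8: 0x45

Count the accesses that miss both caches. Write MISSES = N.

  [0] addr=0x47 blk=17 s=1: MISS | VC []
  [1] addr=0x46 blk=17 s=1: L1-HIT | VC []
  [2] addr=0x4e blk=19 s=3: MISS | VC []
  [3] addr=0x3f blk=15 s=3: MISS | VC [19]
  [4] addr=0x4c blk=19 s=3: VC-HIT | VC [15]
  [5] addr=0x46 blk=17 s=1: L1-HIT | VC [15]
  [6] addr=0x44 blk=17 s=1: L1-HIT | VC [15]
  [7] addr=0x3f blk=15 s=3: VC-HIT | VC [19]
  [8] addr=0x45 blk=17 s=1: L1-HIT | VC [19]

MISSES = 3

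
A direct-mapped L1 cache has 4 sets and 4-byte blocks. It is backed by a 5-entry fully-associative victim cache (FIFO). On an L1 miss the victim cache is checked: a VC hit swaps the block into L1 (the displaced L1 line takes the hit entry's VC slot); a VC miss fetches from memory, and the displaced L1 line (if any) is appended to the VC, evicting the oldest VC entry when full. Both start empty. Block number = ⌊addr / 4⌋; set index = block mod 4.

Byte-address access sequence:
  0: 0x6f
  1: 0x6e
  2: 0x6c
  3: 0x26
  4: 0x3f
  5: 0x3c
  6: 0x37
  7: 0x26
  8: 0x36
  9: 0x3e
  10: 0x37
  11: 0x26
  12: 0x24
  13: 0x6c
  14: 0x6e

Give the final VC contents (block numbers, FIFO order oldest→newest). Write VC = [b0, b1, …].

VC = [15, 13]

  [0] addr=0x6f blk=27 s=3: MISS | VC []
  [1] addr=0x6e blk=27 s=3: L1-HIT | VC []
  [2] addr=0x6c blk=27 s=3: L1-HIT | VC []
  [3] addr=0x26 blk=9 s=1: MISS | VC []
  [4] addr=0x3f blk=15 s=3: MISS | VC [27]
  [5] addr=0x3c blk=15 s=3: L1-HIT | VC [27]
  [6] addr=0x37 blk=13 s=1: MISS | VC [27, 9]
  [7] addr=0x26 blk=9 s=1: VC-HIT | VC [27, 13]
  [8] addr=0x36 blk=13 s=1: VC-HIT | VC [27, 9]
  [9] addr=0x3e blk=15 s=3: L1-HIT | VC [27, 9]
  [10] addr=0x37 blk=13 s=1: L1-HIT | VC [27, 9]
  [11] addr=0x26 blk=9 s=1: VC-HIT | VC [27, 13]
  [12] addr=0x24 blk=9 s=1: L1-HIT | VC [27, 13]
  [13] addr=0x6c blk=27 s=3: VC-HIT | VC [15, 13]
  [14] addr=0x6e blk=27 s=3: L1-HIT | VC [15, 13]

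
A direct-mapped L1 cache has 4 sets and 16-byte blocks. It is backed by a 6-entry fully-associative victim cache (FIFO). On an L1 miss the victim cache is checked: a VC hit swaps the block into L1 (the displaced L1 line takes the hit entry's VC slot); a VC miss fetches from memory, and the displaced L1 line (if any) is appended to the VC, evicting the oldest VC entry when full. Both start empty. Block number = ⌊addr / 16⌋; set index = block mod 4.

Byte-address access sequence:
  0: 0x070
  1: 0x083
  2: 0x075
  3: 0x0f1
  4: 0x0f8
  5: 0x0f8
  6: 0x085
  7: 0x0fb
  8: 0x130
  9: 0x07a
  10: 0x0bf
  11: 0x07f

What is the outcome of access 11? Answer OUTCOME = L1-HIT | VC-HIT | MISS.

OUTCOME = VC-HIT

#0 0x70→b7/s3 MISS; vc=[]
#1 0x83→b8/s0 MISS; vc=[]
#2 0x75→b7/s3 L1-HIT; vc=[]
#3 0xf1→b15/s3 MISS; vc=[7]
#4 0xf8→b15/s3 L1-HIT; vc=[7]
#5 0xf8→b15/s3 L1-HIT; vc=[7]
#6 0x85→b8/s0 L1-HIT; vc=[7]
#7 0xfb→b15/s3 L1-HIT; vc=[7]
#8 0x130→b19/s3 MISS; vc=[7,15]
#9 0x7a→b7/s3 VC-HIT; vc=[19,15]
#10 0xbf→b11/s3 MISS; vc=[19,15,7]
#11 0x7f→b7/s3 VC-HIT; vc=[19,15,11]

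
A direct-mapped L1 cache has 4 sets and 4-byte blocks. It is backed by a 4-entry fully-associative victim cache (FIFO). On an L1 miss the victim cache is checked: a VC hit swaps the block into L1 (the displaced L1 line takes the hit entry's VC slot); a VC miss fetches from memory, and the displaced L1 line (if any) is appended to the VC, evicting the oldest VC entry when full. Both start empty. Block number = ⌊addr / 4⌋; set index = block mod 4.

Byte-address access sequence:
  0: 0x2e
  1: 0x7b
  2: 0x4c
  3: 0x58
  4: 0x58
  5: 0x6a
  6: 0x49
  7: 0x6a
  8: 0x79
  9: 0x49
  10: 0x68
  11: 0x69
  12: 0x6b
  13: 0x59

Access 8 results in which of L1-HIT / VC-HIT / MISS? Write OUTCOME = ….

  [0] addr=0x2e blk=11 s=3: MISS | VC []
  [1] addr=0x7b blk=30 s=2: MISS | VC []
  [2] addr=0x4c blk=19 s=3: MISS | VC [11]
  [3] addr=0x58 blk=22 s=2: MISS | VC [11, 30]
  [4] addr=0x58 blk=22 s=2: L1-HIT | VC [11, 30]
  [5] addr=0x6a blk=26 s=2: MISS | VC [11, 30, 22]
  [6] addr=0x49 blk=18 s=2: MISS | VC [11, 30, 22, 26]
  [7] addr=0x6a blk=26 s=2: VC-HIT | VC [11, 30, 22, 18]
  [8] addr=0x79 blk=30 s=2: VC-HIT | VC [11, 26, 22, 18]
  [9] addr=0x49 blk=18 s=2: VC-HIT | VC [11, 26, 22, 30]
  [10] addr=0x68 blk=26 s=2: VC-HIT | VC [11, 18, 22, 30]
  [11] addr=0x69 blk=26 s=2: L1-HIT | VC [11, 18, 22, 30]
  [12] addr=0x6b blk=26 s=2: L1-HIT | VC [11, 18, 22, 30]
  [13] addr=0x59 blk=22 s=2: VC-HIT | VC [11, 18, 26, 30]

OUTCOME = VC-HIT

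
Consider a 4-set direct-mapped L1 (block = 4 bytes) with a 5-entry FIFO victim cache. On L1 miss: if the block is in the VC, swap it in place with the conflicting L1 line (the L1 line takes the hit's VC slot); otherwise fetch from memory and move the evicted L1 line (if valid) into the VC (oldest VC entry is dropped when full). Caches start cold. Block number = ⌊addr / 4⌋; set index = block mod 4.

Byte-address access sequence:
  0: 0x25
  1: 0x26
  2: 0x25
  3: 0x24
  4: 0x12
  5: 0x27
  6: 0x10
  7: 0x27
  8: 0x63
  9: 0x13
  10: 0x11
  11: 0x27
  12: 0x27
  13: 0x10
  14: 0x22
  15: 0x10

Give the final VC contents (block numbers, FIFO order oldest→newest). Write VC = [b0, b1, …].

0: 0x25 (blk 9, set 1) → MISS  vc=[]
1: 0x26 (blk 9, set 1) → L1-HIT  vc=[]
2: 0x25 (blk 9, set 1) → L1-HIT  vc=[]
3: 0x24 (blk 9, set 1) → L1-HIT  vc=[]
4: 0x12 (blk 4, set 0) → MISS  vc=[]
5: 0x27 (blk 9, set 1) → L1-HIT  vc=[]
6: 0x10 (blk 4, set 0) → L1-HIT  vc=[]
7: 0x27 (blk 9, set 1) → L1-HIT  vc=[]
8: 0x63 (blk 24, set 0) → MISS  vc=[4]
9: 0x13 (blk 4, set 0) → VC-HIT  vc=[24]
10: 0x11 (blk 4, set 0) → L1-HIT  vc=[24]
11: 0x27 (blk 9, set 1) → L1-HIT  vc=[24]
12: 0x27 (blk 9, set 1) → L1-HIT  vc=[24]
13: 0x10 (blk 4, set 0) → L1-HIT  vc=[24]
14: 0x22 (blk 8, set 0) → MISS  vc=[24, 4]
15: 0x10 (blk 4, set 0) → VC-HIT  vc=[24, 8]

VC = [24, 8]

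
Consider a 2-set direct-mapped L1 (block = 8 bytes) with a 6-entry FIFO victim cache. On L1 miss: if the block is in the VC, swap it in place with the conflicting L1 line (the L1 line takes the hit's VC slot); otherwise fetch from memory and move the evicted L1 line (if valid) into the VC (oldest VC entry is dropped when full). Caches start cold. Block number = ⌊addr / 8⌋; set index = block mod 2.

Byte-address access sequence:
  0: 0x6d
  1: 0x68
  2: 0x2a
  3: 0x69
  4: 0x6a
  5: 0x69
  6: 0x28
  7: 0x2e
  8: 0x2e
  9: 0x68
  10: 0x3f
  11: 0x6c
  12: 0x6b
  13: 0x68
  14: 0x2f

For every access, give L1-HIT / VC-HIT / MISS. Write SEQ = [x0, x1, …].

SEQ = [MISS, L1-HIT, MISS, VC-HIT, L1-HIT, L1-HIT, VC-HIT, L1-HIT, L1-HIT, VC-HIT, MISS, VC-HIT, L1-HIT, L1-HIT, VC-HIT]

#0 0x6d→b13/s1 MISS; vc=[]
#1 0x68→b13/s1 L1-HIT; vc=[]
#2 0x2a→b5/s1 MISS; vc=[13]
#3 0x69→b13/s1 VC-HIT; vc=[5]
#4 0x6a→b13/s1 L1-HIT; vc=[5]
#5 0x69→b13/s1 L1-HIT; vc=[5]
#6 0x28→b5/s1 VC-HIT; vc=[13]
#7 0x2e→b5/s1 L1-HIT; vc=[13]
#8 0x2e→b5/s1 L1-HIT; vc=[13]
#9 0x68→b13/s1 VC-HIT; vc=[5]
#10 0x3f→b7/s1 MISS; vc=[5,13]
#11 0x6c→b13/s1 VC-HIT; vc=[5,7]
#12 0x6b→b13/s1 L1-HIT; vc=[5,7]
#13 0x68→b13/s1 L1-HIT; vc=[5,7]
#14 0x2f→b5/s1 VC-HIT; vc=[13,7]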